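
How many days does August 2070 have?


August 2070

31 days


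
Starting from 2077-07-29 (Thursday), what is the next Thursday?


Current: Thursday
Target: Thursday
Days ahead: 7

Next Thursday: 2077-08-05


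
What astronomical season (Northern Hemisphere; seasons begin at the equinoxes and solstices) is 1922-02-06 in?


Date: February 6
Astronomical Winter (approx.; exact equinox/solstice day varies by year): December 21 to March 19
February 6 falls within the Winter window

Winter


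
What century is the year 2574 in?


Century = (year - 1) // 100 + 1
= (2574 - 1) // 100 + 1
= 2573 // 100 + 1
= 25 + 1

26th century


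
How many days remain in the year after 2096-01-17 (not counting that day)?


Day of year: 17 of 366
Remaining = 366 - 17

349 days


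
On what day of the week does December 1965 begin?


Target: December 1, 1965
Anchor: Jan 1, 1965. With p = 1965 - 1 = 1964: (p + p//4 - p//100 + p//400) mod 7 = (1964 + 491 - 19 + 4) mod 7 = 2440 mod 7 = 4 -> Friday (Mon=0 ... Sun=6)
Days before December (Jan-Nov): 334 days
Weekday index = (4 + 334) mod 7 = 2

Wednesday


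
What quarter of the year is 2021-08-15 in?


Month: August (month 8)
Q1: Jan-Mar, Q2: Apr-Jun, Q3: Jul-Sep, Q4: Oct-Dec

Q3


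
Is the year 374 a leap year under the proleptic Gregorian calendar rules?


Gregorian leap year rule: divisible by 4, but not by 100, unless also by 400.
374 is not divisible by 4 -> not a leap year

No


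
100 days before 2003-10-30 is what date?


Start: 2003-10-30, subtract 100 days
Back 30 days from October 30 reaches September 30, 2003 -> 70 left
September 2003 has 30 days -> back to August 31, 2003 -> 40 left
August 2003 has 31 days -> back to July 31, 2003 -> 9 left
July 2003: 31 - 9 = 22 -> lands on July 22

Result: 2003-07-22


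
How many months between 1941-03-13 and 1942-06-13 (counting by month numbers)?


From March 1941 to June 1942
1 year * 12 = 12 months, plus 3 months = 15

15 months


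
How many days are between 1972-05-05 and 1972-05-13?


From 1972-05-05 to 1972-05-13
1972-05-05: days before May = 31 + 29 + 31 + 30 = 121 (1972 is a leap year); day of year = 121 + 5 = 126
1972-05-13: days before May = 31 + 29 + 31 + 30 = 121 (1972 is a leap year); day of year = 121 + 13 = 134
Same year: 134 - 126 = 8

8 days


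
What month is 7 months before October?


October is month 10
10 - 7 = 3

March


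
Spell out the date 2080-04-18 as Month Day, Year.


ISO 2080-04-18 parses as year=2080, month=04, day=18
Month 4 -> April

April 18, 2080


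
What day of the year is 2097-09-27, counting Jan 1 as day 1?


Date: September 27, 2097
Days in months 1 through 8: 243
Plus 27 days in September

Day of year: 270


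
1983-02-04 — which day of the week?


Date: February 4, 1983
Anchor: Jan 1, 1983. With p = 1983 - 1 = 1982: (p + p//4 - p//100 + p//400) mod 7 = (1982 + 495 - 19 + 4) mod 7 = 2462 mod 7 = 5 -> Saturday (Mon=0 ... Sun=6)
Days before February (Jan): 31; offset = 31 + 4 - 1 = 34
Weekday index = (5 + 34) mod 7 = 4

Day of the week: Friday


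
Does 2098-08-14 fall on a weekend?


Anchor: Jan 1, 2098. With p = 2098 - 1 = 2097: (p + p//4 - p//100 + p//400) mod 7 = (2097 + 524 - 20 + 5) mod 7 = 2606 mod 7 = 2 -> Wednesday (Mon=0 ... Sun=6)
Day of year: 226; offset = 225
Weekday index = (2 + 225) mod 7 = 3 -> Thursday
Weekend days: Saturday, Sunday

No


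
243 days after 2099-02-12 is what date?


Start: 2099-02-12, add 243 days
February 2099 has 28 days: 28 - 12 = 16 days to February 28 -> 227 left
March 2099 has 31 days -> 196 left
April 2099 has 30 days -> 166 left
May 2099 has 31 days -> 135 left
June 2099 has 30 days -> 105 left
July 2099 has 31 days -> 74 left
August 2099 has 31 days -> 43 left
September 2099 has 30 days -> 13 left
October 2099: 13 <= 31 -> lands on October 13

Result: 2099-10-13


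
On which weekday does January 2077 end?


January 2077 has 31 days
Anchor: Jan 1, 2077. With p = 2077 - 1 = 2076: (p + p//4 - p//100 + p//400) mod 7 = (2076 + 519 - 20 + 5) mod 7 = 2580 mod 7 = 4 -> Friday (Mon=0 ... Sun=6)
January 1 is the anchor itself -> Friday
Last day offset: 31 - 1 = 30 days
Weekday index = (4 + 30) mod 7 = 6

Sunday, January 31


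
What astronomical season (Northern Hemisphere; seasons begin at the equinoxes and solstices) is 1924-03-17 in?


Date: March 17
Astronomical Winter (approx.; exact equinox/solstice day varies by year): December 21 to March 19
March 17 falls within the Winter window

Winter


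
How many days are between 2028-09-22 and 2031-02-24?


From 2028-09-22 to 2031-02-24
2028-09-22: days before September = 31 + 29 + 31 + 30 + 31 + 30 + 31 + 31 = 244 (2028 is a leap year); day of year = 244 + 22 = 266
2031-02-24: days before February = 31; day of year = 31 + 24 = 55
Rest of 2028: 366 - 266 = 100
Full years 2029 (365), 2030 (365): 730
Total = 100 + 730 + 55 = 885

885 days


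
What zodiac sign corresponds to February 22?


Date: February 22
Conventional tropical zodiac dates: Pisces from February 19 onward; Aries starts March 21
February 22 falls within the Pisces range

Pisces


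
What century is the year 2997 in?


Century = (year - 1) // 100 + 1
= (2997 - 1) // 100 + 1
= 2996 // 100 + 1
= 29 + 1

30th century


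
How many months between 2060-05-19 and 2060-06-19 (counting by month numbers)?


From May 2060 to June 2060
0 years * 12 = 0 months, plus 1 month = 1

1 month


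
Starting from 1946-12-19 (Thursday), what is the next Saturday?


Current: Thursday
Target: Saturday
Days ahead: 2

Next Saturday: 1946-12-21


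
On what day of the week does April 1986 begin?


Target: April 1, 1986
Anchor: Jan 1, 1986. With p = 1986 - 1 = 1985: (p + p//4 - p//100 + p//400) mod 7 = (1985 + 496 - 19 + 4) mod 7 = 2466 mod 7 = 2 -> Wednesday (Mon=0 ... Sun=6)
Days before April (Jan-Mar): 90 days
Weekday index = (2 + 90) mod 7 = 1

Tuesday


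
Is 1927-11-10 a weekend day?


Anchor: Jan 1, 1927. With p = 1927 - 1 = 1926: (p + p//4 - p//100 + p//400) mod 7 = (1926 + 481 - 19 + 4) mod 7 = 2392 mod 7 = 5 -> Saturday (Mon=0 ... Sun=6)
Day of year: 314; offset = 313
Weekday index = (5 + 313) mod 7 = 3 -> Thursday
Weekend days: Saturday, Sunday

No


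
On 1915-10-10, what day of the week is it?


Date: October 10, 1915
Anchor: Jan 1, 1915. With p = 1915 - 1 = 1914: (p + p//4 - p//100 + p//400) mod 7 = (1914 + 478 - 19 + 4) mod 7 = 2377 mod 7 = 4 -> Friday (Mon=0 ... Sun=6)
Days before October (Jan-Sep): 273; offset = 273 + 10 - 1 = 282
Weekday index = (4 + 282) mod 7 = 6

Day of the week: Sunday


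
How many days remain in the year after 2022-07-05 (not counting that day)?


Day of year: 186 of 365
Remaining = 365 - 186

179 days


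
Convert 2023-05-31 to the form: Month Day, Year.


ISO 2023-05-31 parses as year=2023, month=05, day=31
Month 5 -> May

May 31, 2023


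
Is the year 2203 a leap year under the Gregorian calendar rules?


Gregorian leap year rule: divisible by 4, but not by 100, unless also by 400.
2203 is not divisible by 4 -> not a leap year

No


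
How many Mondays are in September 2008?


September 2008 has 30 days
Anchor: Jan 1, 2008. With p = 2008 - 1 = 2007: (p + p//4 - p//100 + p//400) mod 7 = (2007 + 501 - 20 + 5) mod 7 = 2493 mod 7 = 1 -> Tuesday (Mon=0 ... Sun=6)
Days before September (Jan-Aug): 244; September 1 index = (1 + 244) mod 7 = 0 -> Monday
First Monday is September 1
Mondays: 1, 8, 15, 22, 29

5 Mondays


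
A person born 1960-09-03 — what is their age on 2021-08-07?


Birth: 1960-09-03
Reference: 2021-08-07
Year difference: 2021 - 1960 = 61
Birthday not yet reached in 2021, subtract 1

60 years old


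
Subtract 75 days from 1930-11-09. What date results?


Start: 1930-11-09, subtract 75 days
Back 9 days from November 9 reaches October 31, 1930 -> 66 left
October 1930 has 31 days -> back to September 30, 1930 -> 35 left
September 1930 has 30 days -> back to August 31, 1930 -> 5 left
August 1930: 31 - 5 = 26 -> lands on August 26

Result: 1930-08-26


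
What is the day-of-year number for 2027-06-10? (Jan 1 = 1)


Date: June 10, 2027
Days in months 1 through 5: 151
Plus 10 days in June

Day of year: 161


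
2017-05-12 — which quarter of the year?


Month: May (month 5)
Q1: Jan-Mar, Q2: Apr-Jun, Q3: Jul-Sep, Q4: Oct-Dec

Q2


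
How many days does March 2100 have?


March 2100

31 days


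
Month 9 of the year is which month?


Month 9 of 12

September


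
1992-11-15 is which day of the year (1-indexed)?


Date: November 15, 1992
Days in months 1 through 10: 305
Plus 15 days in November

Day of year: 320


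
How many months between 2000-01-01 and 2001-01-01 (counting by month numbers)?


From January 2000 to January 2001
1 year * 12 = 12 months = 12

12 months


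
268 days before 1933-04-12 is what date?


Start: 1933-04-12, subtract 268 days
Back 12 days from April 12 reaches March 31, 1933 -> 256 left
March 1933 has 31 days -> back to February 28, 1933 -> 225 left
February 1933 has 28 days -> back to January 31, 1933 -> 197 left
January 1933 has 31 days -> back to December 31, 1932 -> 166 left
December 1932 has 31 days -> back to November 30, 1932 -> 135 left
November 1932 has 30 days -> back to October 31, 1932 -> 105 left
October 1932 has 31 days -> back to September 30, 1932 -> 74 left
September 1932 has 30 days -> back to August 31, 1932 -> 44 left
August 1932 has 31 days -> back to July 31, 1932 -> 13 left
July 1932: 31 - 13 = 18 -> lands on July 18

Result: 1932-07-18


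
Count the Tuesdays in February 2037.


February 2037 has 28 days
Anchor: Jan 1, 2037. With p = 2037 - 1 = 2036: (p + p//4 - p//100 + p//400) mod 7 = (2036 + 509 - 20 + 5) mod 7 = 2530 mod 7 = 3 -> Thursday (Mon=0 ... Sun=6)
Days before February (Jan): 31; February 1 index = (3 + 31) mod 7 = 6 -> Sunday
First Tuesday is February 3
Tuesdays: 3, 10, 17, 24

4 Tuesdays


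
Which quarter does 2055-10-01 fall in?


Month: October (month 10)
Q1: Jan-Mar, Q2: Apr-Jun, Q3: Jul-Sep, Q4: Oct-Dec

Q4


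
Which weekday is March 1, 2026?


Target: March 1, 2026
Anchor: Jan 1, 2026. With p = 2026 - 1 = 2025: (p + p//4 - p//100 + p//400) mod 7 = (2025 + 506 - 20 + 5) mod 7 = 2516 mod 7 = 3 -> Thursday (Mon=0 ... Sun=6)
Days before March (Jan-Feb): 59 days
Weekday index = (3 + 59) mod 7 = 6

Sunday


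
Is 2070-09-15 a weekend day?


Anchor: Jan 1, 2070. With p = 2070 - 1 = 2069: (p + p//4 - p//100 + p//400) mod 7 = (2069 + 517 - 20 + 5) mod 7 = 2571 mod 7 = 2 -> Wednesday (Mon=0 ... Sun=6)
Day of year: 258; offset = 257
Weekday index = (2 + 257) mod 7 = 0 -> Monday
Weekend days: Saturday, Sunday

No


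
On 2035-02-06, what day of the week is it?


Date: February 6, 2035
Anchor: Jan 1, 2035. With p = 2035 - 1 = 2034: (p + p//4 - p//100 + p//400) mod 7 = (2034 + 508 - 20 + 5) mod 7 = 2527 mod 7 = 0 -> Monday (Mon=0 ... Sun=6)
Days before February (Jan): 31; offset = 31 + 6 - 1 = 36
Weekday index = (0 + 36) mod 7 = 1

Day of the week: Tuesday


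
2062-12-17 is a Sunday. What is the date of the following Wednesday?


Current: Sunday
Target: Wednesday
Days ahead: 3

Next Wednesday: 2062-12-20


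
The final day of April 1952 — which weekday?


April 1952 has 30 days
Anchor: Jan 1, 1952. With p = 1952 - 1 = 1951: (p + p//4 - p//100 + p//400) mod 7 = (1951 + 487 - 19 + 4) mod 7 = 2423 mod 7 = 1 -> Tuesday (Mon=0 ... Sun=6)
Days before April (Jan-Mar): 91; April 1 index = (1 + 91) mod 7 = 1 -> Tuesday
Last day offset: 30 - 1 = 29 days
Weekday index = (1 + 29) mod 7 = 2

Wednesday, April 30


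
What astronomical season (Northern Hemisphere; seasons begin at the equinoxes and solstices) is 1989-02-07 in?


Date: February 7
Astronomical Winter (approx.; exact equinox/solstice day varies by year): December 21 to March 19
February 7 falls within the Winter window

Winter


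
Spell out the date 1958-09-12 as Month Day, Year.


ISO 1958-09-12 parses as year=1958, month=09, day=12
Month 9 -> September

September 12, 1958


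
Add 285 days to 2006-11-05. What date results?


Start: 2006-11-05, add 285 days
November 2006 has 30 days: 30 - 5 = 25 days to November 30 -> 260 left
December 2006 has 31 days -> 229 left
January 2007 has 31 days -> 198 left
February 2007 has 28 days -> 170 left
March 2007 has 31 days -> 139 left
April 2007 has 30 days -> 109 left
May 2007 has 31 days -> 78 left
June 2007 has 30 days -> 48 left
July 2007 has 31 days -> 17 left
August 2007: 17 <= 31 -> lands on August 17

Result: 2007-08-17


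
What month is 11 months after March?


March is month 3
3 + 11 = 14; wrap: 14 - 12 = 2

February


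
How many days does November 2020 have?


November 2020

30 days


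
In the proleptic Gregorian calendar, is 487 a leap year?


Gregorian leap year rule: divisible by 4, but not by 100, unless also by 400.
487 is not divisible by 4 -> not a leap year

No


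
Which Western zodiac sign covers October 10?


Date: October 10
Conventional tropical zodiac dates: Libra from September 23 onward; Scorpio starts October 23
October 10 falls within the Libra range

Libra


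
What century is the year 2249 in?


Century = (year - 1) // 100 + 1
= (2249 - 1) // 100 + 1
= 2248 // 100 + 1
= 22 + 1

23rd century


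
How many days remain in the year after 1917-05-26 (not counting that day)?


Day of year: 146 of 365
Remaining = 365 - 146

219 days


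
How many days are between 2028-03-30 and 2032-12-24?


From 2028-03-30 to 2032-12-24
2028-03-30: days before March = 31 + 29 = 60 (2028 is a leap year); day of year = 60 + 30 = 90
2032-12-24: days before December = 31 + 29 + 31 + 30 + 31 + 30 + 31 + 31 + 30 + 31 + 30 = 335 (2032 is a leap year); day of year = 335 + 24 = 359
Rest of 2028: 366 - 90 = 276
Full years 2029 (365), 2030 (365), 2031 (365): 1095
Total = 276 + 1095 + 359 = 1730

1730 days


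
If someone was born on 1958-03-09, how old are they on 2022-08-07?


Birth: 1958-03-09
Reference: 2022-08-07
Year difference: 2022 - 1958 = 64

64 years old


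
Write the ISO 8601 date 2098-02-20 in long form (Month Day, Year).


ISO 2098-02-20 parses as year=2098, month=02, day=20
Month 2 -> February

February 20, 2098


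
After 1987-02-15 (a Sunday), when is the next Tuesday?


Current: Sunday
Target: Tuesday
Days ahead: 2

Next Tuesday: 1987-02-17


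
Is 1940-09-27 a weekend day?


Anchor: Jan 1, 1940. With p = 1940 - 1 = 1939: (p + p//4 - p//100 + p//400) mod 7 = (1939 + 484 - 19 + 4) mod 7 = 2408 mod 7 = 0 -> Monday (Mon=0 ... Sun=6)
Day of year: 271; offset = 270
Weekday index = (0 + 270) mod 7 = 4 -> Friday
Weekend days: Saturday, Sunday

No


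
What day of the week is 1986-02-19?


Date: February 19, 1986
Anchor: Jan 1, 1986. With p = 1986 - 1 = 1985: (p + p//4 - p//100 + p//400) mod 7 = (1985 + 496 - 19 + 4) mod 7 = 2466 mod 7 = 2 -> Wednesday (Mon=0 ... Sun=6)
Days before February (Jan): 31; offset = 31 + 19 - 1 = 49
Weekday index = (2 + 49) mod 7 = 2

Day of the week: Wednesday


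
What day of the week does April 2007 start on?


Target: April 1, 2007
Anchor: Jan 1, 2007. With p = 2007 - 1 = 2006: (p + p//4 - p//100 + p//400) mod 7 = (2006 + 501 - 20 + 5) mod 7 = 2492 mod 7 = 0 -> Monday (Mon=0 ... Sun=6)
Days before April (Jan-Mar): 90 days
Weekday index = (0 + 90) mod 7 = 6

Sunday


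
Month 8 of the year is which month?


Month 8 of 12

August


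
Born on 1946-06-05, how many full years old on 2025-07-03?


Birth: 1946-06-05
Reference: 2025-07-03
Year difference: 2025 - 1946 = 79

79 years old


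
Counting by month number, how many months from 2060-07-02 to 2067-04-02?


From July 2060 to April 2067
7 years * 12 = 84 months, minus 3 months = 81

81 months


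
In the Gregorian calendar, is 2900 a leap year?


Gregorian leap year rule: divisible by 4, but not by 100, unless also by 400.
2900 is divisible by 100 but not 400 -> not a leap year

No


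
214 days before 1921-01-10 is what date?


Start: 1921-01-10, subtract 214 days
Back 10 days from January 10 reaches December 31, 1920 -> 204 left
December 1920 has 31 days -> back to November 30, 1920 -> 173 left
November 1920 has 30 days -> back to October 31, 1920 -> 143 left
October 1920 has 31 days -> back to September 30, 1920 -> 112 left
September 1920 has 30 days -> back to August 31, 1920 -> 82 left
August 1920 has 31 days -> back to July 31, 1920 -> 51 left
July 1920 has 31 days -> back to June 30, 1920 -> 20 left
June 1920: 30 - 20 = 10 -> lands on June 10

Result: 1920-06-10


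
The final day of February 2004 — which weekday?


February 2004 has 29 days
Anchor: Jan 1, 2004. With p = 2004 - 1 = 2003: (p + p//4 - p//100 + p//400) mod 7 = (2003 + 500 - 20 + 5) mod 7 = 2488 mod 7 = 3 -> Thursday (Mon=0 ... Sun=6)
Days before February (Jan): 31; February 1 index = (3 + 31) mod 7 = 6 -> Sunday
Last day offset: 29 - 1 = 28 days
Weekday index = (6 + 28) mod 7 = 6

Sunday, February 29


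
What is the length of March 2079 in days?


March 2079

31 days


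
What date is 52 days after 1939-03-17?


Start: 1939-03-17, add 52 days
March 1939 has 31 days: 31 - 17 = 14 days to March 31 -> 38 left
April 1939 has 30 days -> 8 left
May 1939: 8 <= 31 -> lands on May 8

Result: 1939-05-08


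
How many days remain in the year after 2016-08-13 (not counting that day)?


Day of year: 226 of 366
Remaining = 366 - 226

140 days


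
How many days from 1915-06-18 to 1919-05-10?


From 1915-06-18 to 1919-05-10
1915-06-18: days before June = 31 + 28 + 31 + 30 + 31 = 151 (1915 is not a leap year); day of year = 151 + 18 = 169
1919-05-10: days before May = 31 + 28 + 31 + 30 = 120 (1919 is not a leap year); day of year = 120 + 10 = 130
Rest of 1915: 365 - 169 = 196
Full years 1916 (366), 1917 (365), 1918 (365): 1096
Total = 196 + 1096 + 130 = 1422

1422 days


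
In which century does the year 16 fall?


Century = (year - 1) // 100 + 1
= (16 - 1) // 100 + 1
= 15 // 100 + 1
= 0 + 1

1st century


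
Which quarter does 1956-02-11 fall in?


Month: February (month 2)
Q1: Jan-Mar, Q2: Apr-Jun, Q3: Jul-Sep, Q4: Oct-Dec

Q1


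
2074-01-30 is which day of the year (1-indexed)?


Date: January 30, 2074
No months before January
Plus 30 days in January

Day of year: 30


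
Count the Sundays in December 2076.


December 2076 has 31 days
Anchor: Jan 1, 2076. With p = 2076 - 1 = 2075: (p + p//4 - p//100 + p//400) mod 7 = (2075 + 518 - 20 + 5) mod 7 = 2578 mod 7 = 2 -> Wednesday (Mon=0 ... Sun=6)
Days before December (Jan-Nov): 335; December 1 index = (2 + 335) mod 7 = 1 -> Tuesday
First Sunday is December 6
Sundays: 6, 13, 20, 27

4 Sundays


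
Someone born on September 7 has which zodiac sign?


Date: September 7
Conventional tropical zodiac dates: Virgo from August 23 onward; Libra starts September 23
September 7 falls within the Virgo range

Virgo


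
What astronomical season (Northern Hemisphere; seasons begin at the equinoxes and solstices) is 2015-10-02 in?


Date: October 2
Astronomical Autumn (approx.; exact equinox/solstice day varies by year): September 22 to December 20
October 2 falls within the Autumn window

Autumn


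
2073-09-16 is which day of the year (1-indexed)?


Date: September 16, 2073
Days in months 1 through 8: 243
Plus 16 days in September

Day of year: 259


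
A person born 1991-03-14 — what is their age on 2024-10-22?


Birth: 1991-03-14
Reference: 2024-10-22
Year difference: 2024 - 1991 = 33

33 years old


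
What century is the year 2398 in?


Century = (year - 1) // 100 + 1
= (2398 - 1) // 100 + 1
= 2397 // 100 + 1
= 23 + 1

24th century


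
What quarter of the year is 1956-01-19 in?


Month: January (month 1)
Q1: Jan-Mar, Q2: Apr-Jun, Q3: Jul-Sep, Q4: Oct-Dec

Q1


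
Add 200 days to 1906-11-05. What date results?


Start: 1906-11-05, add 200 days
November 1906 has 30 days: 30 - 5 = 25 days to November 30 -> 175 left
December 1906 has 31 days -> 144 left
January 1907 has 31 days -> 113 left
February 1907 has 28 days -> 85 left
March 1907 has 31 days -> 54 left
April 1907 has 30 days -> 24 left
May 1907: 24 <= 31 -> lands on May 24

Result: 1907-05-24


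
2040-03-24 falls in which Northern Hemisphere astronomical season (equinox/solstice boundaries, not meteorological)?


Date: March 24
Astronomical Spring (approx.; exact equinox/solstice day varies by year): March 20 to June 20
March 24 falls within the Spring window

Spring


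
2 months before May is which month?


May is month 5
5 - 2 = 3

March


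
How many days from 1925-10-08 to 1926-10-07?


From 1925-10-08 to 1926-10-07
1925-10-08: days before October = 31 + 28 + 31 + 30 + 31 + 30 + 31 + 31 + 30 = 273 (1925 is not a leap year); day of year = 273 + 8 = 281
1926-10-07: days before October = 31 + 28 + 31 + 30 + 31 + 30 + 31 + 31 + 30 = 273 (1926 is not a leap year); day of year = 273 + 7 = 280
Rest of 1925: 365 - 281 = 84
Total = 84 + 280 = 364

364 days


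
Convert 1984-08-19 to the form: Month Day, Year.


ISO 1984-08-19 parses as year=1984, month=08, day=19
Month 8 -> August

August 19, 1984


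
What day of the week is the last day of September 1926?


September 1926 has 30 days
Anchor: Jan 1, 1926. With p = 1926 - 1 = 1925: (p + p//4 - p//100 + p//400) mod 7 = (1925 + 481 - 19 + 4) mod 7 = 2391 mod 7 = 4 -> Friday (Mon=0 ... Sun=6)
Days before September (Jan-Aug): 243; September 1 index = (4 + 243) mod 7 = 2 -> Wednesday
Last day offset: 30 - 1 = 29 days
Weekday index = (2 + 29) mod 7 = 3

Thursday, September 30


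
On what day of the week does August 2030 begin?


Target: August 1, 2030
Anchor: Jan 1, 2030. With p = 2030 - 1 = 2029: (p + p//4 - p//100 + p//400) mod 7 = (2029 + 507 - 20 + 5) mod 7 = 2521 mod 7 = 1 -> Tuesday (Mon=0 ... Sun=6)
Days before August (Jan-Jul): 212 days
Weekday index = (1 + 212) mod 7 = 3

Thursday


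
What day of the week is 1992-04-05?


Date: April 5, 1992
Anchor: Jan 1, 1992. With p = 1992 - 1 = 1991: (p + p//4 - p//100 + p//400) mod 7 = (1991 + 497 - 19 + 4) mod 7 = 2473 mod 7 = 2 -> Wednesday (Mon=0 ... Sun=6)
Days before April (Jan-Mar): 91; offset = 91 + 5 - 1 = 95
Weekday index = (2 + 95) mod 7 = 6

Day of the week: Sunday


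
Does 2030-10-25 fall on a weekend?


Anchor: Jan 1, 2030. With p = 2030 - 1 = 2029: (p + p//4 - p//100 + p//400) mod 7 = (2029 + 507 - 20 + 5) mod 7 = 2521 mod 7 = 1 -> Tuesday (Mon=0 ... Sun=6)
Day of year: 298; offset = 297
Weekday index = (1 + 297) mod 7 = 4 -> Friday
Weekend days: Saturday, Sunday

No


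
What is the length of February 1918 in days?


February 1918 (leap year: no)

28 days


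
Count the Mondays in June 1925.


June 1925 has 30 days
Anchor: Jan 1, 1925. With p = 1925 - 1 = 1924: (p + p//4 - p//100 + p//400) mod 7 = (1924 + 481 - 19 + 4) mod 7 = 2390 mod 7 = 3 -> Thursday (Mon=0 ... Sun=6)
Days before June (Jan-May): 151; June 1 index = (3 + 151) mod 7 = 0 -> Monday
First Monday is June 1
Mondays: 1, 8, 15, 22, 29

5 Mondays


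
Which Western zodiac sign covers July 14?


Date: July 14
Conventional tropical zodiac dates: Cancer from June 21 onward; Leo starts July 23
July 14 falls within the Cancer range

Cancer


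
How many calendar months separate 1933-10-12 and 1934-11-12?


From October 1933 to November 1934
1 year * 12 = 12 months, plus 1 month = 13

13 months


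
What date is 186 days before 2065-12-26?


Start: 2065-12-26, subtract 186 days
Back 26 days from December 26 reaches November 30, 2065 -> 160 left
November 2065 has 30 days -> back to October 31, 2065 -> 130 left
October 2065 has 31 days -> back to September 30, 2065 -> 99 left
September 2065 has 30 days -> back to August 31, 2065 -> 69 left
August 2065 has 31 days -> back to July 31, 2065 -> 38 left
July 2065 has 31 days -> back to June 30, 2065 -> 7 left
June 2065: 30 - 7 = 23 -> lands on June 23

Result: 2065-06-23


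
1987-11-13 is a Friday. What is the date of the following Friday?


Current: Friday
Target: Friday
Days ahead: 7

Next Friday: 1987-11-20


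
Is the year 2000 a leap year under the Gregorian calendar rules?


Gregorian leap year rule: divisible by 4, but not by 100, unless also by 400.
2000 is divisible by 400 -> leap year

Yes


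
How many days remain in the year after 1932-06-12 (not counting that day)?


Day of year: 164 of 366
Remaining = 366 - 164

202 days


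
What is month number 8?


Month 8 of 12

August


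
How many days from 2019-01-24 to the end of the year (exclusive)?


Day of year: 24 of 365
Remaining = 365 - 24

341 days


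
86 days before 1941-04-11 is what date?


Start: 1941-04-11, subtract 86 days
Back 11 days from April 11 reaches March 31, 1941 -> 75 left
March 1941 has 31 days -> back to February 28, 1941 -> 44 left
February 1941 has 28 days -> back to January 31, 1941 -> 16 left
January 1941: 31 - 16 = 15 -> lands on January 15

Result: 1941-01-15


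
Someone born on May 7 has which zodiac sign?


Date: May 7
Conventional tropical zodiac dates: Taurus from April 20 onward; Gemini starts May 21
May 7 falls within the Taurus range

Taurus


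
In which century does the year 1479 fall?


Century = (year - 1) // 100 + 1
= (1479 - 1) // 100 + 1
= 1478 // 100 + 1
= 14 + 1

15th century


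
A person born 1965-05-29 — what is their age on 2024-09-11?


Birth: 1965-05-29
Reference: 2024-09-11
Year difference: 2024 - 1965 = 59

59 years old


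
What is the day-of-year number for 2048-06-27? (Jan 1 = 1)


Date: June 27, 2048
Days in months 1 through 5: 152
Plus 27 days in June

Day of year: 179


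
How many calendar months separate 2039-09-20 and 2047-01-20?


From September 2039 to January 2047
8 years * 12 = 96 months, minus 8 months = 88

88 months


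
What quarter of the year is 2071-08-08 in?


Month: August (month 8)
Q1: Jan-Mar, Q2: Apr-Jun, Q3: Jul-Sep, Q4: Oct-Dec

Q3


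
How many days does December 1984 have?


December 1984

31 days


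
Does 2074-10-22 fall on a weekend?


Anchor: Jan 1, 2074. With p = 2074 - 1 = 2073: (p + p//4 - p//100 + p//400) mod 7 = (2073 + 518 - 20 + 5) mod 7 = 2576 mod 7 = 0 -> Monday (Mon=0 ... Sun=6)
Day of year: 295; offset = 294
Weekday index = (0 + 294) mod 7 = 0 -> Monday
Weekend days: Saturday, Sunday

No


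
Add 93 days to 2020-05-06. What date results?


Start: 2020-05-06, add 93 days
May 2020 has 31 days: 31 - 6 = 25 days to May 31 -> 68 left
June 2020 has 30 days -> 38 left
July 2020 has 31 days -> 7 left
August 2020: 7 <= 31 -> lands on August 7

Result: 2020-08-07


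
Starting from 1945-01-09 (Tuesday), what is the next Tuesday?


Current: Tuesday
Target: Tuesday
Days ahead: 7

Next Tuesday: 1945-01-16


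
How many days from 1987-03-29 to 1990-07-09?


From 1987-03-29 to 1990-07-09
1987-03-29: days before March = 31 + 28 = 59 (1987 is not a leap year); day of year = 59 + 29 = 88
1990-07-09: days before July = 31 + 28 + 31 + 30 + 31 + 30 = 181 (1990 is not a leap year); day of year = 181 + 9 = 190
Rest of 1987: 365 - 88 = 277
Full years 1988 (366), 1989 (365): 731
Total = 277 + 731 + 190 = 1198

1198 days


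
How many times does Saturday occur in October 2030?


October 2030 has 31 days
Anchor: Jan 1, 2030. With p = 2030 - 1 = 2029: (p + p//4 - p//100 + p//400) mod 7 = (2029 + 507 - 20 + 5) mod 7 = 2521 mod 7 = 1 -> Tuesday (Mon=0 ... Sun=6)
Days before October (Jan-Sep): 273; October 1 index = (1 + 273) mod 7 = 1 -> Tuesday
First Saturday is October 5
Saturdays: 5, 12, 19, 26

4 Saturdays


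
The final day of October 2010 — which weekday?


October 2010 has 31 days
Anchor: Jan 1, 2010. With p = 2010 - 1 = 2009: (p + p//4 - p//100 + p//400) mod 7 = (2009 + 502 - 20 + 5) mod 7 = 2496 mod 7 = 4 -> Friday (Mon=0 ... Sun=6)
Days before October (Jan-Sep): 273; October 1 index = (4 + 273) mod 7 = 4 -> Friday
Last day offset: 31 - 1 = 30 days
Weekday index = (4 + 30) mod 7 = 6

Sunday, October 31


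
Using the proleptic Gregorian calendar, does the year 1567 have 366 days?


Gregorian leap year rule: divisible by 4, but not by 100, unless also by 400.
1567 is not divisible by 4 -> not a leap year

No


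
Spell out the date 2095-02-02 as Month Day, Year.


ISO 2095-02-02 parses as year=2095, month=02, day=02
Month 2 -> February

February 2, 2095


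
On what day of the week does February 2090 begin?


Target: February 1, 2090
Anchor: Jan 1, 2090. With p = 2090 - 1 = 2089: (p + p//4 - p//100 + p//400) mod 7 = (2089 + 522 - 20 + 5) mod 7 = 2596 mod 7 = 6 -> Sunday (Mon=0 ... Sun=6)
Days before February (Jan): 31 days
Weekday index = (6 + 31) mod 7 = 2

Wednesday


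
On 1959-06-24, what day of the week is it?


Date: June 24, 1959
Anchor: Jan 1, 1959. With p = 1959 - 1 = 1958: (p + p//4 - p//100 + p//400) mod 7 = (1958 + 489 - 19 + 4) mod 7 = 2432 mod 7 = 3 -> Thursday (Mon=0 ... Sun=6)
Days before June (Jan-May): 151; offset = 151 + 24 - 1 = 174
Weekday index = (3 + 174) mod 7 = 2

Day of the week: Wednesday


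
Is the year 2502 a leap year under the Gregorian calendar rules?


Gregorian leap year rule: divisible by 4, but not by 100, unless also by 400.
2502 is not divisible by 4 -> not a leap year

No


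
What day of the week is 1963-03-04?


Date: March 4, 1963
Anchor: Jan 1, 1963. With p = 1963 - 1 = 1962: (p + p//4 - p//100 + p//400) mod 7 = (1962 + 490 - 19 + 4) mod 7 = 2437 mod 7 = 1 -> Tuesday (Mon=0 ... Sun=6)
Days before March (Jan-Feb): 59; offset = 59 + 4 - 1 = 62
Weekday index = (1 + 62) mod 7 = 0

Day of the week: Monday


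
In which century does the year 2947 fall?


Century = (year - 1) // 100 + 1
= (2947 - 1) // 100 + 1
= 2946 // 100 + 1
= 29 + 1

30th century


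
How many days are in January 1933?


January 1933

31 days


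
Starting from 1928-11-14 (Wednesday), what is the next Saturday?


Current: Wednesday
Target: Saturday
Days ahead: 3

Next Saturday: 1928-11-17


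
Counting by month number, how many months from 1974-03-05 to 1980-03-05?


From March 1974 to March 1980
6 years * 12 = 72 months = 72

72 months


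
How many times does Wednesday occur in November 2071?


November 2071 has 30 days
Anchor: Jan 1, 2071. With p = 2071 - 1 = 2070: (p + p//4 - p//100 + p//400) mod 7 = (2070 + 517 - 20 + 5) mod 7 = 2572 mod 7 = 3 -> Thursday (Mon=0 ... Sun=6)
Days before November (Jan-Oct): 304; November 1 index = (3 + 304) mod 7 = 6 -> Sunday
First Wednesday is November 4
Wednesdays: 4, 11, 18, 25

4 Wednesdays


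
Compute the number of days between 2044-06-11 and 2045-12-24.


From 2044-06-11 to 2045-12-24
2044-06-11: days before June = 31 + 29 + 31 + 30 + 31 = 152 (2044 is a leap year); day of year = 152 + 11 = 163
2045-12-24: days before December = 31 + 28 + 31 + 30 + 31 + 30 + 31 + 31 + 30 + 31 + 30 = 334 (2045 is not a leap year); day of year = 334 + 24 = 358
Rest of 2044: 366 - 163 = 203
Total = 203 + 358 = 561

561 days


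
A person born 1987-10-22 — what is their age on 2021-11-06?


Birth: 1987-10-22
Reference: 2021-11-06
Year difference: 2021 - 1987 = 34

34 years old


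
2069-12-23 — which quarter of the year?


Month: December (month 12)
Q1: Jan-Mar, Q2: Apr-Jun, Q3: Jul-Sep, Q4: Oct-Dec

Q4


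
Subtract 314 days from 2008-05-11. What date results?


Start: 2008-05-11, subtract 314 days
Back 11 days from May 11 reaches April 30, 2008 -> 303 left
April 2008 has 30 days -> back to March 31, 2008 -> 273 left
March 2008 has 31 days -> back to February 29, 2008 -> 242 left
February 2008 has 29 days -> back to January 31, 2008 -> 213 left
January 2008 has 31 days -> back to December 31, 2007 -> 182 left
December 2007 has 31 days -> back to November 30, 2007 -> 151 left
November 2007 has 30 days -> back to October 31, 2007 -> 121 left
October 2007 has 31 days -> back to September 30, 2007 -> 90 left
September 2007 has 30 days -> back to August 31, 2007 -> 60 left
August 2007 has 31 days -> back to July 31, 2007 -> 29 left
July 2007: 31 - 29 = 2 -> lands on July 2

Result: 2007-07-02


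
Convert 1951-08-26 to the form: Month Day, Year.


ISO 1951-08-26 parses as year=1951, month=08, day=26
Month 8 -> August

August 26, 1951


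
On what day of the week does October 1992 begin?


Target: October 1, 1992
Anchor: Jan 1, 1992. With p = 1992 - 1 = 1991: (p + p//4 - p//100 + p//400) mod 7 = (1991 + 497 - 19 + 4) mod 7 = 2473 mod 7 = 2 -> Wednesday (Mon=0 ... Sun=6)
Days before October (Jan-Sep): 274 days
Weekday index = (2 + 274) mod 7 = 3

Thursday


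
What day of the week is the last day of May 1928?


May 1928 has 31 days
Anchor: Jan 1, 1928. With p = 1928 - 1 = 1927: (p + p//4 - p//100 + p//400) mod 7 = (1927 + 481 - 19 + 4) mod 7 = 2393 mod 7 = 6 -> Sunday (Mon=0 ... Sun=6)
Days before May (Jan-Apr): 121; May 1 index = (6 + 121) mod 7 = 1 -> Tuesday
Last day offset: 31 - 1 = 30 days
Weekday index = (1 + 30) mod 7 = 3

Thursday, May 31


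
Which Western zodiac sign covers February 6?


Date: February 6
Conventional tropical zodiac dates: Aquarius from January 20 onward; Pisces starts February 19
February 6 falls within the Aquarius range

Aquarius


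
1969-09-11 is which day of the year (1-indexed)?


Date: September 11, 1969
Days in months 1 through 8: 243
Plus 11 days in September

Day of year: 254


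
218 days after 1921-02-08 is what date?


Start: 1921-02-08, add 218 days
February 1921 has 28 days: 28 - 8 = 20 days to February 28 -> 198 left
March 1921 has 31 days -> 167 left
April 1921 has 30 days -> 137 left
May 1921 has 31 days -> 106 left
June 1921 has 30 days -> 76 left
July 1921 has 31 days -> 45 left
August 1921 has 31 days -> 14 left
September 1921: 14 <= 30 -> lands on September 14

Result: 1921-09-14


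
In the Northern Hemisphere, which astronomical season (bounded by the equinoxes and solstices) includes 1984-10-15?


Date: October 15
Astronomical Autumn (approx.; exact equinox/solstice day varies by year): September 22 to December 20
October 15 falls within the Autumn window

Autumn


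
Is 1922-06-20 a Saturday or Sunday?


Anchor: Jan 1, 1922. With p = 1922 - 1 = 1921: (p + p//4 - p//100 + p//400) mod 7 = (1921 + 480 - 19 + 4) mod 7 = 2386 mod 7 = 6 -> Sunday (Mon=0 ... Sun=6)
Day of year: 171; offset = 170
Weekday index = (6 + 170) mod 7 = 1 -> Tuesday
Weekend days: Saturday, Sunday

No


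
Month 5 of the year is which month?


Month 5 of 12

May


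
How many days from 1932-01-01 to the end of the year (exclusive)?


Day of year: 1 of 366
Remaining = 366 - 1

365 days


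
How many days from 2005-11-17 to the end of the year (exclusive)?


Day of year: 321 of 365
Remaining = 365 - 321

44 days


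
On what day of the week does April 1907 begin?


Target: April 1, 1907
Anchor: Jan 1, 1907. With p = 1907 - 1 = 1906: (p + p//4 - p//100 + p//400) mod 7 = (1906 + 476 - 19 + 4) mod 7 = 2367 mod 7 = 1 -> Tuesday (Mon=0 ... Sun=6)
Days before April (Jan-Mar): 90 days
Weekday index = (1 + 90) mod 7 = 0

Monday


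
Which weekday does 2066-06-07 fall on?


Date: June 7, 2066
Anchor: Jan 1, 2066. With p = 2066 - 1 = 2065: (p + p//4 - p//100 + p//400) mod 7 = (2065 + 516 - 20 + 5) mod 7 = 2566 mod 7 = 4 -> Friday (Mon=0 ... Sun=6)
Days before June (Jan-May): 151; offset = 151 + 7 - 1 = 157
Weekday index = (4 + 157) mod 7 = 0

Day of the week: Monday


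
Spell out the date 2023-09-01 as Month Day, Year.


ISO 2023-09-01 parses as year=2023, month=09, day=01
Month 9 -> September

September 1, 2023


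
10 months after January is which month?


January is month 1
1 + 10 = 11

November


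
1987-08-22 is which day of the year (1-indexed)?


Date: August 22, 1987
Days in months 1 through 7: 212
Plus 22 days in August

Day of year: 234


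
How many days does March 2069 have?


March 2069

31 days


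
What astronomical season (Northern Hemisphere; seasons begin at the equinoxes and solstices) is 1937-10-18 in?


Date: October 18
Astronomical Autumn (approx.; exact equinox/solstice day varies by year): September 22 to December 20
October 18 falls within the Autumn window

Autumn


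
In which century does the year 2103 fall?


Century = (year - 1) // 100 + 1
= (2103 - 1) // 100 + 1
= 2102 // 100 + 1
= 21 + 1

22nd century


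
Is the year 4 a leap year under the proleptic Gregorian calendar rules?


Gregorian leap year rule: divisible by 4, but not by 100, unless also by 400.
4 is divisible by 4 but not 100 -> leap year

Yes


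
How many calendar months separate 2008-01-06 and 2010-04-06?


From January 2008 to April 2010
2 years * 12 = 24 months, plus 3 months = 27

27 months


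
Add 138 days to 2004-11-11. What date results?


Start: 2004-11-11, add 138 days
November 2004 has 30 days: 30 - 11 = 19 days to November 30 -> 119 left
December 2004 has 31 days -> 88 left
January 2005 has 31 days -> 57 left
February 2005 has 28 days -> 29 left
March 2005: 29 <= 31 -> lands on March 29

Result: 2005-03-29


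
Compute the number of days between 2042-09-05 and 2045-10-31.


From 2042-09-05 to 2045-10-31
2042-09-05: days before September = 31 + 28 + 31 + 30 + 31 + 30 + 31 + 31 = 243 (2042 is not a leap year); day of year = 243 + 5 = 248
2045-10-31: days before October = 31 + 28 + 31 + 30 + 31 + 30 + 31 + 31 + 30 = 273 (2045 is not a leap year); day of year = 273 + 31 = 304
Rest of 2042: 365 - 248 = 117
Full years 2043 (365), 2044 (366): 731
Total = 117 + 731 + 304 = 1152

1152 days


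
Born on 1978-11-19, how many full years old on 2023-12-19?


Birth: 1978-11-19
Reference: 2023-12-19
Year difference: 2023 - 1978 = 45

45 years old


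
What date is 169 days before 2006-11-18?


Start: 2006-11-18, subtract 169 days
Back 18 days from November 18 reaches October 31, 2006 -> 151 left
October 2006 has 31 days -> back to September 30, 2006 -> 120 left
September 2006 has 30 days -> back to August 31, 2006 -> 90 left
August 2006 has 31 days -> back to July 31, 2006 -> 59 left
July 2006 has 31 days -> back to June 30, 2006 -> 28 left
June 2006: 30 - 28 = 2 -> lands on June 2

Result: 2006-06-02


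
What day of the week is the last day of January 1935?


January 1935 has 31 days
Anchor: Jan 1, 1935. With p = 1935 - 1 = 1934: (p + p//4 - p//100 + p//400) mod 7 = (1934 + 483 - 19 + 4) mod 7 = 2402 mod 7 = 1 -> Tuesday (Mon=0 ... Sun=6)
January 1 is the anchor itself -> Tuesday
Last day offset: 31 - 1 = 30 days
Weekday index = (1 + 30) mod 7 = 3

Thursday, January 31


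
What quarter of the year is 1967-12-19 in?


Month: December (month 12)
Q1: Jan-Mar, Q2: Apr-Jun, Q3: Jul-Sep, Q4: Oct-Dec

Q4


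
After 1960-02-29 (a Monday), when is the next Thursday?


Current: Monday
Target: Thursday
Days ahead: 3

Next Thursday: 1960-03-03


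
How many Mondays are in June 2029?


June 2029 has 30 days
Anchor: Jan 1, 2029. With p = 2029 - 1 = 2028: (p + p//4 - p//100 + p//400) mod 7 = (2028 + 507 - 20 + 5) mod 7 = 2520 mod 7 = 0 -> Monday (Mon=0 ... Sun=6)
Days before June (Jan-May): 151; June 1 index = (0 + 151) mod 7 = 4 -> Friday
First Monday is June 4
Mondays: 4, 11, 18, 25

4 Mondays


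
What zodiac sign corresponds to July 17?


Date: July 17
Conventional tropical zodiac dates: Cancer from June 21 onward; Leo starts July 23
July 17 falls within the Cancer range

Cancer


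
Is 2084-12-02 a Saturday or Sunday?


Anchor: Jan 1, 2084. With p = 2084 - 1 = 2083: (p + p//4 - p//100 + p//400) mod 7 = (2083 + 520 - 20 + 5) mod 7 = 2588 mod 7 = 5 -> Saturday (Mon=0 ... Sun=6)
Day of year: 337; offset = 336
Weekday index = (5 + 336) mod 7 = 5 -> Saturday
Weekend days: Saturday, Sunday

Yes


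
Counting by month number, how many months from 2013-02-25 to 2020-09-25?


From February 2013 to September 2020
7 years * 12 = 84 months, plus 7 months = 91

91 months
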